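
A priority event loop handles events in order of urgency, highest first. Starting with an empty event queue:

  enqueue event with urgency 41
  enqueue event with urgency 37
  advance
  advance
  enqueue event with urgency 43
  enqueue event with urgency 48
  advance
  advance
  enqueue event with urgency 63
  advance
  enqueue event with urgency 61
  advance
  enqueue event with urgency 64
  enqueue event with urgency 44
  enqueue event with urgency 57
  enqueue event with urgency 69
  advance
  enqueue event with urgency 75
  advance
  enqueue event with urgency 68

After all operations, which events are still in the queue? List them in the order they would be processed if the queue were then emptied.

[68, 64, 57, 44]

insert 41 → {41}
insert 37 → {41, 37}
advance → 41; now {37}
advance → 37; now {}
insert 43 → {43}
insert 48 → {48, 43}
advance → 48; now {43}
advance → 43; now {}
insert 63 → {63}
advance → 63; now {}
insert 61 → {61}
advance → 61; now {}
insert 64 → {64}
insert 44 → {64, 44}
insert 57 → {64, 57, 44}
insert 69 → {69, 64, 57, 44}
advance → 69; now {64, 57, 44}
insert 75 → {75, 64, 57, 44}
advance → 75; now {64, 57, 44}
insert 68 → {68, 64, 57, 44}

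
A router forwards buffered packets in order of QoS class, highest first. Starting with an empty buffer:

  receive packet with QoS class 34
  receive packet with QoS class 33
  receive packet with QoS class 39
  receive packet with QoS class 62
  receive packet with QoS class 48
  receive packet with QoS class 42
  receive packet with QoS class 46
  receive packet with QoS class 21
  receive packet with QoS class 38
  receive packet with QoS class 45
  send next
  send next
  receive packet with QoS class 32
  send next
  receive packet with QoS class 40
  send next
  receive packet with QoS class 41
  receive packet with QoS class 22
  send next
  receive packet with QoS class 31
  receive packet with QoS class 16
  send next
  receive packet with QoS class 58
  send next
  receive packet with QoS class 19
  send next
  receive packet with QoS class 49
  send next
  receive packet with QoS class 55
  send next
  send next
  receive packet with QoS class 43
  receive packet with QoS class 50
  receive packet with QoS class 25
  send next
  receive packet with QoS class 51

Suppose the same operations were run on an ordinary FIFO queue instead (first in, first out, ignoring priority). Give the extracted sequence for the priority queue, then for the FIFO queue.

priority queue: [62, 48, 46, 45, 42, 41, 58, 40, 49, 55, 39, 50]; FIFO queue: 34 → 33 → 39 → 62 → 48 → 42 → 46 → 21 → 38 → 45 → 32 → 40

insert 34 → {34}
insert 33 → {34, 33}
insert 39 → {39, 34, 33}
insert 62 → {62, 39, 34, 33}
insert 48 → {62, 48, 39, 34, 33}
insert 42 → {62, 48, 42, 39, 34, 33}
insert 46 → {62, 48, 46, 42, 39, 34, 33}
insert 21 → {62, 48, 46, 42, 39, 34, 33, 21}
insert 38 → {62, 48, 46, 42, 39, 38, 34, 33, 21}
insert 45 → {62, 48, 46, 45, 42, 39, 38, 34, 33, 21}
send next → 62; now {48, 46, 45, 42, 39, 38, 34, 33, 21}
send next → 48; now {46, 45, 42, 39, 38, 34, 33, 21}
insert 32 → {46, 45, 42, 39, 38, 34, 33, 32, 21}
send next → 46; now {45, 42, 39, 38, 34, 33, 32, 21}
insert 40 → {45, 42, 40, 39, 38, 34, 33, 32, 21}
send next → 45; now {42, 40, 39, 38, 34, 33, 32, 21}
insert 41 → {42, 41, 40, 39, 38, 34, 33, 32, 21}
insert 22 → {42, 41, 40, 39, 38, 34, 33, 32, 22, 21}
send next → 42; now {41, 40, 39, 38, 34, 33, 32, 22, 21}
insert 31 → {41, 40, 39, 38, 34, 33, 32, 31, 22, 21}
insert 16 → {41, 40, 39, 38, 34, 33, 32, 31, 22, 21, 16}
send next → 41; now {40, 39, 38, 34, 33, 32, 31, 22, 21, 16}
insert 58 → {58, 40, 39, 38, 34, 33, 32, 31, 22, 21, 16}
send next → 58; now {40, 39, 38, 34, 33, 32, 31, 22, 21, 16}
insert 19 → {40, 39, 38, 34, 33, 32, 31, 22, 21, 19, 16}
send next → 40; now {39, 38, 34, 33, 32, 31, 22, 21, 19, 16}
insert 49 → {49, 39, 38, 34, 33, 32, 31, 22, 21, 19, 16}
send next → 49; now {39, 38, 34, 33, 32, 31, 22, 21, 19, 16}
insert 55 → {55, 39, 38, 34, 33, 32, 31, 22, 21, 19, 16}
send next → 55; now {39, 38, 34, 33, 32, 31, 22, 21, 19, 16}
send next → 39; now {38, 34, 33, 32, 31, 22, 21, 19, 16}
insert 43 → {43, 38, 34, 33, 32, 31, 22, 21, 19, 16}
insert 50 → {50, 43, 38, 34, 33, 32, 31, 22, 21, 19, 16}
insert 25 → {50, 43, 38, 34, 33, 32, 31, 25, 22, 21, 19, 16}
send next → 50; now {43, 38, 34, 33, 32, 31, 25, 22, 21, 19, 16}
insert 51 → {51, 43, 38, 34, 33, 32, 31, 25, 22, 21, 19, 16}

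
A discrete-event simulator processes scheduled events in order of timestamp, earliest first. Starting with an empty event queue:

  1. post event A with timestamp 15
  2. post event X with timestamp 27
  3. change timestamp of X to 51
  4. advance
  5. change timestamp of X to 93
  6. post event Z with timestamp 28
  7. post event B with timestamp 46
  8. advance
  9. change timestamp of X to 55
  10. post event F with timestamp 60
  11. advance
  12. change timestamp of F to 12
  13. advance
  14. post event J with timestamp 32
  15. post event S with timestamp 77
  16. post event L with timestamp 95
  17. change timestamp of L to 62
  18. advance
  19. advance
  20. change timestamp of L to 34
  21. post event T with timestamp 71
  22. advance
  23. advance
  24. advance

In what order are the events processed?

[A, Z, B, F, J, X, L, T, S]

add A (timestamp 15) → {A:15}
add X (timestamp 27) → {A:15, X:27}
update X to timestamp 51 → {A:15, X:51}
advance → A; now {X:51}
update X to timestamp 93 → {X:93}
add Z (timestamp 28) → {Z:28, X:93}
add B (timestamp 46) → {Z:28, B:46, X:93}
advance → Z; now {B:46, X:93}
update X to timestamp 55 → {B:46, X:55}
add F (timestamp 60) → {B:46, X:55, F:60}
advance → B; now {X:55, F:60}
update F to timestamp 12 → {F:12, X:55}
advance → F; now {X:55}
add J (timestamp 32) → {J:32, X:55}
add S (timestamp 77) → {J:32, X:55, S:77}
add L (timestamp 95) → {J:32, X:55, S:77, L:95}
update L to timestamp 62 → {J:32, X:55, L:62, S:77}
advance → J; now {X:55, L:62, S:77}
advance → X; now {L:62, S:77}
update L to timestamp 34 → {L:34, S:77}
add T (timestamp 71) → {L:34, T:71, S:77}
advance → L; now {T:71, S:77}
advance → T; now {S:77}
advance → S; now {}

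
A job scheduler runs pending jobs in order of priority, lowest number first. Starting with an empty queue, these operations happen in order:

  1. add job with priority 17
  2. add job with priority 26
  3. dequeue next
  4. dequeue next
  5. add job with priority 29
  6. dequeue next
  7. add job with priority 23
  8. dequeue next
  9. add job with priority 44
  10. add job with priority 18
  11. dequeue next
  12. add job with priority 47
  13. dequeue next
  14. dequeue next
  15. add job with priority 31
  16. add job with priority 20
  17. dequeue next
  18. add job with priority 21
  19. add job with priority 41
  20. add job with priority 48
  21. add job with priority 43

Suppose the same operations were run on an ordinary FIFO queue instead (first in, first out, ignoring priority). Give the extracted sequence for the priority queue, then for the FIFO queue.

insert 17 → {17}
insert 26 → {17, 26}
dequeue next → 17; now {26}
dequeue next → 26; now {}
insert 29 → {29}
dequeue next → 29; now {}
insert 23 → {23}
dequeue next → 23; now {}
insert 44 → {44}
insert 18 → {18, 44}
dequeue next → 18; now {44}
insert 47 → {44, 47}
dequeue next → 44; now {47}
dequeue next → 47; now {}
insert 31 → {31}
insert 20 → {20, 31}
dequeue next → 20; now {31}
insert 21 → {21, 31}
insert 41 → {21, 31, 41}
insert 48 → {21, 31, 41, 48}
insert 43 → {21, 31, 41, 43, 48}

priority queue: 17, 26, 29, 23, 18, 44, 47, 20; FIFO queue: [17, 26, 29, 23, 44, 18, 47, 31]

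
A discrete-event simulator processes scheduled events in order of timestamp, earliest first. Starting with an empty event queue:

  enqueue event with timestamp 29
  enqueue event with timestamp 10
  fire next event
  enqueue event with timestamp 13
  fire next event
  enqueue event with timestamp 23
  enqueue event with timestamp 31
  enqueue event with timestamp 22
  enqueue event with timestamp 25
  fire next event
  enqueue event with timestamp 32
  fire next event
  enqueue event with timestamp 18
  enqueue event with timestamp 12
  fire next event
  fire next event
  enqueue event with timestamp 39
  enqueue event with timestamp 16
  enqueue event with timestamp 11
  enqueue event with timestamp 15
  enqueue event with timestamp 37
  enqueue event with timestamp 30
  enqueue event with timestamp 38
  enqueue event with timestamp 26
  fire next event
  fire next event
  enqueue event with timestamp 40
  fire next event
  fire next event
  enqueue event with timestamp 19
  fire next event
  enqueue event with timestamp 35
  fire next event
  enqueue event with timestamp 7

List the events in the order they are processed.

insert 29 → {29}
insert 10 → {10, 29}
fire next event → 10; now {29}
insert 13 → {13, 29}
fire next event → 13; now {29}
insert 23 → {23, 29}
insert 31 → {23, 29, 31}
insert 22 → {22, 23, 29, 31}
insert 25 → {22, 23, 25, 29, 31}
fire next event → 22; now {23, 25, 29, 31}
insert 32 → {23, 25, 29, 31, 32}
fire next event → 23; now {25, 29, 31, 32}
insert 18 → {18, 25, 29, 31, 32}
insert 12 → {12, 18, 25, 29, 31, 32}
fire next event → 12; now {18, 25, 29, 31, 32}
fire next event → 18; now {25, 29, 31, 32}
insert 39 → {25, 29, 31, 32, 39}
insert 16 → {16, 25, 29, 31, 32, 39}
insert 11 → {11, 16, 25, 29, 31, 32, 39}
insert 15 → {11, 15, 16, 25, 29, 31, 32, 39}
insert 37 → {11, 15, 16, 25, 29, 31, 32, 37, 39}
insert 30 → {11, 15, 16, 25, 29, 30, 31, 32, 37, 39}
insert 38 → {11, 15, 16, 25, 29, 30, 31, 32, 37, 38, 39}
insert 26 → {11, 15, 16, 25, 26, 29, 30, 31, 32, 37, 38, 39}
fire next event → 11; now {15, 16, 25, 26, 29, 30, 31, 32, 37, 38, 39}
fire next event → 15; now {16, 25, 26, 29, 30, 31, 32, 37, 38, 39}
insert 40 → {16, 25, 26, 29, 30, 31, 32, 37, 38, 39, 40}
fire next event → 16; now {25, 26, 29, 30, 31, 32, 37, 38, 39, 40}
fire next event → 25; now {26, 29, 30, 31, 32, 37, 38, 39, 40}
insert 19 → {19, 26, 29, 30, 31, 32, 37, 38, 39, 40}
fire next event → 19; now {26, 29, 30, 31, 32, 37, 38, 39, 40}
insert 35 → {26, 29, 30, 31, 32, 35, 37, 38, 39, 40}
fire next event → 26; now {29, 30, 31, 32, 35, 37, 38, 39, 40}
insert 7 → {7, 29, 30, 31, 32, 35, 37, 38, 39, 40}

[10, 13, 22, 23, 12, 18, 11, 15, 16, 25, 19, 26]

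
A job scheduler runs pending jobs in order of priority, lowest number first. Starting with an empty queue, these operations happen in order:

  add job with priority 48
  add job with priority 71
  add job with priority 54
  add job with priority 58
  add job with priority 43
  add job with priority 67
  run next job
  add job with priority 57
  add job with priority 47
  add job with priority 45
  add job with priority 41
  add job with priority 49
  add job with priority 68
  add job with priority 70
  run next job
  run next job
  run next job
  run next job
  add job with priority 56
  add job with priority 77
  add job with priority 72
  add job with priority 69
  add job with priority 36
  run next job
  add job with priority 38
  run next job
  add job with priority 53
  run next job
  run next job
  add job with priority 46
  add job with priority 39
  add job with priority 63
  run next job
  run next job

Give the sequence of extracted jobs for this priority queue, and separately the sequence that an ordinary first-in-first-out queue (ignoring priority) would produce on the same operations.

insert 48 → {48}
insert 71 → {48, 71}
insert 54 → {48, 54, 71}
insert 58 → {48, 54, 58, 71}
insert 43 → {43, 48, 54, 58, 71}
insert 67 → {43, 48, 54, 58, 67, 71}
run next job → 43; now {48, 54, 58, 67, 71}
insert 57 → {48, 54, 57, 58, 67, 71}
insert 47 → {47, 48, 54, 57, 58, 67, 71}
insert 45 → {45, 47, 48, 54, 57, 58, 67, 71}
insert 41 → {41, 45, 47, 48, 54, 57, 58, 67, 71}
insert 49 → {41, 45, 47, 48, 49, 54, 57, 58, 67, 71}
insert 68 → {41, 45, 47, 48, 49, 54, 57, 58, 67, 68, 71}
insert 70 → {41, 45, 47, 48, 49, 54, 57, 58, 67, 68, 70, 71}
run next job → 41; now {45, 47, 48, 49, 54, 57, 58, 67, 68, 70, 71}
run next job → 45; now {47, 48, 49, 54, 57, 58, 67, 68, 70, 71}
run next job → 47; now {48, 49, 54, 57, 58, 67, 68, 70, 71}
run next job → 48; now {49, 54, 57, 58, 67, 68, 70, 71}
insert 56 → {49, 54, 56, 57, 58, 67, 68, 70, 71}
insert 77 → {49, 54, 56, 57, 58, 67, 68, 70, 71, 77}
insert 72 → {49, 54, 56, 57, 58, 67, 68, 70, 71, 72, 77}
insert 69 → {49, 54, 56, 57, 58, 67, 68, 69, 70, 71, 72, 77}
insert 36 → {36, 49, 54, 56, 57, 58, 67, 68, 69, 70, 71, 72, 77}
run next job → 36; now {49, 54, 56, 57, 58, 67, 68, 69, 70, 71, 72, 77}
insert 38 → {38, 49, 54, 56, 57, 58, 67, 68, 69, 70, 71, 72, 77}
run next job → 38; now {49, 54, 56, 57, 58, 67, 68, 69, 70, 71, 72, 77}
insert 53 → {49, 53, 54, 56, 57, 58, 67, 68, 69, 70, 71, 72, 77}
run next job → 49; now {53, 54, 56, 57, 58, 67, 68, 69, 70, 71, 72, 77}
run next job → 53; now {54, 56, 57, 58, 67, 68, 69, 70, 71, 72, 77}
insert 46 → {46, 54, 56, 57, 58, 67, 68, 69, 70, 71, 72, 77}
insert 39 → {39, 46, 54, 56, 57, 58, 67, 68, 69, 70, 71, 72, 77}
insert 63 → {39, 46, 54, 56, 57, 58, 63, 67, 68, 69, 70, 71, 72, 77}
run next job → 39; now {46, 54, 56, 57, 58, 63, 67, 68, 69, 70, 71, 72, 77}
run next job → 46; now {54, 56, 57, 58, 63, 67, 68, 69, 70, 71, 72, 77}

priority queue: 43, 41, 45, 47, 48, 36, 38, 49, 53, 39, 46; FIFO queue: [48, 71, 54, 58, 43, 67, 57, 47, 45, 41, 49]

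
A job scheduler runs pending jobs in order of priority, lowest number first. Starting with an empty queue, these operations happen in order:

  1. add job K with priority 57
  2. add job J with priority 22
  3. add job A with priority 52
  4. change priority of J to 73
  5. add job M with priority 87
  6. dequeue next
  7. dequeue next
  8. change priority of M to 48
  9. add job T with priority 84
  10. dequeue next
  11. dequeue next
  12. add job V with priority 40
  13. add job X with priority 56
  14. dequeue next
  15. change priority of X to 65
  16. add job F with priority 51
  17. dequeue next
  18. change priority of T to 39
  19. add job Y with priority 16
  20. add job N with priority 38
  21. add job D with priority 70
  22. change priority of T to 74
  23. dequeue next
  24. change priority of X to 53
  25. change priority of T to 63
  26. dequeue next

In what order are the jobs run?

A, K, M, J, V, F, Y, N

add K (priority 57) → {K:57}
add J (priority 22) → {J:22, K:57}
add A (priority 52) → {J:22, A:52, K:57}
update J to priority 73 → {A:52, K:57, J:73}
add M (priority 87) → {A:52, K:57, J:73, M:87}
dequeue next → A; now {K:57, J:73, M:87}
dequeue next → K; now {J:73, M:87}
update M to priority 48 → {M:48, J:73}
add T (priority 84) → {M:48, J:73, T:84}
dequeue next → M; now {J:73, T:84}
dequeue next → J; now {T:84}
add V (priority 40) → {V:40, T:84}
add X (priority 56) → {V:40, X:56, T:84}
dequeue next → V; now {X:56, T:84}
update X to priority 65 → {X:65, T:84}
add F (priority 51) → {F:51, X:65, T:84}
dequeue next → F; now {X:65, T:84}
update T to priority 39 → {T:39, X:65}
add Y (priority 16) → {Y:16, T:39, X:65}
add N (priority 38) → {Y:16, N:38, T:39, X:65}
add D (priority 70) → {Y:16, N:38, T:39, X:65, D:70}
update T to priority 74 → {Y:16, N:38, X:65, D:70, T:74}
dequeue next → Y; now {N:38, X:65, D:70, T:74}
update X to priority 53 → {N:38, X:53, D:70, T:74}
update T to priority 63 → {N:38, X:53, T:63, D:70}
dequeue next → N; now {X:53, T:63, D:70}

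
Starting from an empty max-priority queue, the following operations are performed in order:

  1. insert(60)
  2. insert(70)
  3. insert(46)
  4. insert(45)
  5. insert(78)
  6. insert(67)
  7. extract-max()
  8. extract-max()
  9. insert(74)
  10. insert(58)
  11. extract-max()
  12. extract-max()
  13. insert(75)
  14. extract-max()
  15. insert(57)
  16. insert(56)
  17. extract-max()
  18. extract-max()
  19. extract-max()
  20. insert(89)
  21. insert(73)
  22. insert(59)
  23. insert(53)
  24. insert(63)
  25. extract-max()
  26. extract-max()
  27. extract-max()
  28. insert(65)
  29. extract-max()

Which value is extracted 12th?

insert 60 → {60}
insert 70 → {70, 60}
insert 46 → {70, 60, 46}
insert 45 → {70, 60, 46, 45}
insert 78 → {78, 70, 60, 46, 45}
insert 67 → {78, 70, 67, 60, 46, 45}
extract-max → 78; now {70, 67, 60, 46, 45}
extract-max → 70; now {67, 60, 46, 45}
insert 74 → {74, 67, 60, 46, 45}
insert 58 → {74, 67, 60, 58, 46, 45}
extract-max → 74; now {67, 60, 58, 46, 45}
extract-max → 67; now {60, 58, 46, 45}
insert 75 → {75, 60, 58, 46, 45}
extract-max → 75; now {60, 58, 46, 45}
insert 57 → {60, 58, 57, 46, 45}
insert 56 → {60, 58, 57, 56, 46, 45}
extract-max → 60; now {58, 57, 56, 46, 45}
extract-max → 58; now {57, 56, 46, 45}
extract-max → 57; now {56, 46, 45}
insert 89 → {89, 56, 46, 45}
insert 73 → {89, 73, 56, 46, 45}
insert 59 → {89, 73, 59, 56, 46, 45}
insert 53 → {89, 73, 59, 56, 53, 46, 45}
insert 63 → {89, 73, 63, 59, 56, 53, 46, 45}
extract-max → 89; now {73, 63, 59, 56, 53, 46, 45}
extract-max → 73; now {63, 59, 56, 53, 46, 45}
extract-max → 63; now {59, 56, 53, 46, 45}
insert 65 → {65, 59, 56, 53, 46, 45}
extract-max → 65; now {59, 56, 53, 46, 45}

65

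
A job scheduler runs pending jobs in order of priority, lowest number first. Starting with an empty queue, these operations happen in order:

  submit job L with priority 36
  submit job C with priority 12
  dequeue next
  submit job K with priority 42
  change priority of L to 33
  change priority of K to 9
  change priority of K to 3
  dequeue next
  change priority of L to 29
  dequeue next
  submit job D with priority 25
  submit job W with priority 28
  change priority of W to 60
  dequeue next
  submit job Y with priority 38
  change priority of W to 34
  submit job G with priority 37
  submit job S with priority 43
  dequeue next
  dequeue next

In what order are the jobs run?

add L (priority 36) → {L:36}
add C (priority 12) → {C:12, L:36}
dequeue next → C; now {L:36}
add K (priority 42) → {L:36, K:42}
update L to priority 33 → {L:33, K:42}
update K to priority 9 → {K:9, L:33}
update K to priority 3 → {K:3, L:33}
dequeue next → K; now {L:33}
update L to priority 29 → {L:29}
dequeue next → L; now {}
add D (priority 25) → {D:25}
add W (priority 28) → {D:25, W:28}
update W to priority 60 → {D:25, W:60}
dequeue next → D; now {W:60}
add Y (priority 38) → {Y:38, W:60}
update W to priority 34 → {W:34, Y:38}
add G (priority 37) → {W:34, G:37, Y:38}
add S (priority 43) → {W:34, G:37, Y:38, S:43}
dequeue next → W; now {G:37, Y:38, S:43}
dequeue next → G; now {Y:38, S:43}

C, K, L, D, W, G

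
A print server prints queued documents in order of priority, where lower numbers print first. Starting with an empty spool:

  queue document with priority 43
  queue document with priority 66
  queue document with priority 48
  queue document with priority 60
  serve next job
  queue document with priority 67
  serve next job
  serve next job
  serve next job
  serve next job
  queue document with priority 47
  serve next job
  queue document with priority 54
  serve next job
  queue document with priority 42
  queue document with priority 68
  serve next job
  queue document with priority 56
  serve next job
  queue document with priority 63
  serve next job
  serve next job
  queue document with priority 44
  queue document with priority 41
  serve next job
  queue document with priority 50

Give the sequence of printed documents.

[43, 48, 60, 66, 67, 47, 54, 42, 56, 63, 68, 41]

insert 43 → {43}
insert 66 → {43, 66}
insert 48 → {43, 48, 66}
insert 60 → {43, 48, 60, 66}
serve next job → 43; now {48, 60, 66}
insert 67 → {48, 60, 66, 67}
serve next job → 48; now {60, 66, 67}
serve next job → 60; now {66, 67}
serve next job → 66; now {67}
serve next job → 67; now {}
insert 47 → {47}
serve next job → 47; now {}
insert 54 → {54}
serve next job → 54; now {}
insert 42 → {42}
insert 68 → {42, 68}
serve next job → 42; now {68}
insert 56 → {56, 68}
serve next job → 56; now {68}
insert 63 → {63, 68}
serve next job → 63; now {68}
serve next job → 68; now {}
insert 44 → {44}
insert 41 → {41, 44}
serve next job → 41; now {44}
insert 50 → {44, 50}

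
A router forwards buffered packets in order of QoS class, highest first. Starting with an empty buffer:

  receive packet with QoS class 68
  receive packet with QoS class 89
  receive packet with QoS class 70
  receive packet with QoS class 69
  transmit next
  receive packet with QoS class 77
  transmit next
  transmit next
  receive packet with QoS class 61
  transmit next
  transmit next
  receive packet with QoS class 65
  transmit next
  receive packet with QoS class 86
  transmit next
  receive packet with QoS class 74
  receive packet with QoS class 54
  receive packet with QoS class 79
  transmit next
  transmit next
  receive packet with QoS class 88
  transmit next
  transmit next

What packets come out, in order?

[89, 77, 70, 69, 68, 65, 86, 79, 74, 88, 61]

insert 68 → {68}
insert 89 → {89, 68}
insert 70 → {89, 70, 68}
insert 69 → {89, 70, 69, 68}
transmit next → 89; now {70, 69, 68}
insert 77 → {77, 70, 69, 68}
transmit next → 77; now {70, 69, 68}
transmit next → 70; now {69, 68}
insert 61 → {69, 68, 61}
transmit next → 69; now {68, 61}
transmit next → 68; now {61}
insert 65 → {65, 61}
transmit next → 65; now {61}
insert 86 → {86, 61}
transmit next → 86; now {61}
insert 74 → {74, 61}
insert 54 → {74, 61, 54}
insert 79 → {79, 74, 61, 54}
transmit next → 79; now {74, 61, 54}
transmit next → 74; now {61, 54}
insert 88 → {88, 61, 54}
transmit next → 88; now {61, 54}
transmit next → 61; now {54}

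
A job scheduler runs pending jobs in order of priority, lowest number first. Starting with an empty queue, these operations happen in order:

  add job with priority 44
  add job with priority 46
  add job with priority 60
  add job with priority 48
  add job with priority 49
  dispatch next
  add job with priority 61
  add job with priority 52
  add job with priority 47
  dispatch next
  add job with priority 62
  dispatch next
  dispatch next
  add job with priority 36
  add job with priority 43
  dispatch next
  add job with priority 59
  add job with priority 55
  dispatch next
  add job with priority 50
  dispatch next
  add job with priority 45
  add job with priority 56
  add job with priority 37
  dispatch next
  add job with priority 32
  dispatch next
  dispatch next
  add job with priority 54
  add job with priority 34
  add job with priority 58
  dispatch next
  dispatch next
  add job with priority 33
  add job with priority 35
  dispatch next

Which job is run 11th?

insert 44 → {44}
insert 46 → {44, 46}
insert 60 → {44, 46, 60}
insert 48 → {44, 46, 48, 60}
insert 49 → {44, 46, 48, 49, 60}
dispatch next → 44; now {46, 48, 49, 60}
insert 61 → {46, 48, 49, 60, 61}
insert 52 → {46, 48, 49, 52, 60, 61}
insert 47 → {46, 47, 48, 49, 52, 60, 61}
dispatch next → 46; now {47, 48, 49, 52, 60, 61}
insert 62 → {47, 48, 49, 52, 60, 61, 62}
dispatch next → 47; now {48, 49, 52, 60, 61, 62}
dispatch next → 48; now {49, 52, 60, 61, 62}
insert 36 → {36, 49, 52, 60, 61, 62}
insert 43 → {36, 43, 49, 52, 60, 61, 62}
dispatch next → 36; now {43, 49, 52, 60, 61, 62}
insert 59 → {43, 49, 52, 59, 60, 61, 62}
insert 55 → {43, 49, 52, 55, 59, 60, 61, 62}
dispatch next → 43; now {49, 52, 55, 59, 60, 61, 62}
insert 50 → {49, 50, 52, 55, 59, 60, 61, 62}
dispatch next → 49; now {50, 52, 55, 59, 60, 61, 62}
insert 45 → {45, 50, 52, 55, 59, 60, 61, 62}
insert 56 → {45, 50, 52, 55, 56, 59, 60, 61, 62}
insert 37 → {37, 45, 50, 52, 55, 56, 59, 60, 61, 62}
dispatch next → 37; now {45, 50, 52, 55, 56, 59, 60, 61, 62}
insert 32 → {32, 45, 50, 52, 55, 56, 59, 60, 61, 62}
dispatch next → 32; now {45, 50, 52, 55, 56, 59, 60, 61, 62}
dispatch next → 45; now {50, 52, 55, 56, 59, 60, 61, 62}
insert 54 → {50, 52, 54, 55, 56, 59, 60, 61, 62}
insert 34 → {34, 50, 52, 54, 55, 56, 59, 60, 61, 62}
insert 58 → {34, 50, 52, 54, 55, 56, 58, 59, 60, 61, 62}
dispatch next → 34; now {50, 52, 54, 55, 56, 58, 59, 60, 61, 62}
dispatch next → 50; now {52, 54, 55, 56, 58, 59, 60, 61, 62}
insert 33 → {33, 52, 54, 55, 56, 58, 59, 60, 61, 62}
insert 35 → {33, 35, 52, 54, 55, 56, 58, 59, 60, 61, 62}
dispatch next → 33; now {35, 52, 54, 55, 56, 58, 59, 60, 61, 62}

34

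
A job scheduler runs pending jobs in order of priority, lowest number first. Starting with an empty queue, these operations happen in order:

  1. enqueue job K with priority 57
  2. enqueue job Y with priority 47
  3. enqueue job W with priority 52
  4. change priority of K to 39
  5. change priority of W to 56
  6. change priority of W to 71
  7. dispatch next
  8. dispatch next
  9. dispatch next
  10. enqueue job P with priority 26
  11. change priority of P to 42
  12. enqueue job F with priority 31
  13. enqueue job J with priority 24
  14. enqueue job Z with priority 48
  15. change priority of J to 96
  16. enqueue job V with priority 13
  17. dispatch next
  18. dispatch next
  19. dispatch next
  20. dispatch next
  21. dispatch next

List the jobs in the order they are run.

K, Y, W, V, F, P, Z, J

add K (priority 57) → {K:57}
add Y (priority 47) → {Y:47, K:57}
add W (priority 52) → {Y:47, W:52, K:57}
update K to priority 39 → {K:39, Y:47, W:52}
update W to priority 56 → {K:39, Y:47, W:56}
update W to priority 71 → {K:39, Y:47, W:71}
dispatch next → K; now {Y:47, W:71}
dispatch next → Y; now {W:71}
dispatch next → W; now {}
add P (priority 26) → {P:26}
update P to priority 42 → {P:42}
add F (priority 31) → {F:31, P:42}
add J (priority 24) → {J:24, F:31, P:42}
add Z (priority 48) → {J:24, F:31, P:42, Z:48}
update J to priority 96 → {F:31, P:42, Z:48, J:96}
add V (priority 13) → {V:13, F:31, P:42, Z:48, J:96}
dispatch next → V; now {F:31, P:42, Z:48, J:96}
dispatch next → F; now {P:42, Z:48, J:96}
dispatch next → P; now {Z:48, J:96}
dispatch next → Z; now {J:96}
dispatch next → J; now {}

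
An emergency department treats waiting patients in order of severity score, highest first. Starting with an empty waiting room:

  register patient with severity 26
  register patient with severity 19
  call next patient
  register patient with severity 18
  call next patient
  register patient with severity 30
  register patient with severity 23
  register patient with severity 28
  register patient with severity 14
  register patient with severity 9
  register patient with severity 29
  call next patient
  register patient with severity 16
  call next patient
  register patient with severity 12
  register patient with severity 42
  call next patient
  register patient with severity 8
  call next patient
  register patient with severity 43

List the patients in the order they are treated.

insert 26 → {26}
insert 19 → {26, 19}
call next patient → 26; now {19}
insert 18 → {19, 18}
call next patient → 19; now {18}
insert 30 → {30, 18}
insert 23 → {30, 23, 18}
insert 28 → {30, 28, 23, 18}
insert 14 → {30, 28, 23, 18, 14}
insert 9 → {30, 28, 23, 18, 14, 9}
insert 29 → {30, 29, 28, 23, 18, 14, 9}
call next patient → 30; now {29, 28, 23, 18, 14, 9}
insert 16 → {29, 28, 23, 18, 16, 14, 9}
call next patient → 29; now {28, 23, 18, 16, 14, 9}
insert 12 → {28, 23, 18, 16, 14, 12, 9}
insert 42 → {42, 28, 23, 18, 16, 14, 12, 9}
call next patient → 42; now {28, 23, 18, 16, 14, 12, 9}
insert 8 → {28, 23, 18, 16, 14, 12, 9, 8}
call next patient → 28; now {23, 18, 16, 14, 12, 9, 8}
insert 43 → {43, 23, 18, 16, 14, 12, 9, 8}

[26, 19, 30, 29, 42, 28]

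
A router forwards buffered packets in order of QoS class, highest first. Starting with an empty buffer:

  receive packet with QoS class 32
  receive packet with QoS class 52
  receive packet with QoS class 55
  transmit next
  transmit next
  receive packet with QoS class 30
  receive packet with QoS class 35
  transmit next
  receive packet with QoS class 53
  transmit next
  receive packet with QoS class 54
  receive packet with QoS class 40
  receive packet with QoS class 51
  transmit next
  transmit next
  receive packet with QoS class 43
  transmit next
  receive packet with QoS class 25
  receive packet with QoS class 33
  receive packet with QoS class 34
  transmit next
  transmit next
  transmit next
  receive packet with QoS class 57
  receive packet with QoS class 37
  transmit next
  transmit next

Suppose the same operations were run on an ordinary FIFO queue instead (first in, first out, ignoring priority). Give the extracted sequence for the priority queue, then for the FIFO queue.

priority queue: 55 → 52 → 35 → 53 → 54 → 51 → 43 → 40 → 34 → 33 → 57 → 37; FIFO queue: 32 → 52 → 55 → 30 → 35 → 53 → 54 → 40 → 51 → 43 → 25 → 33

insert 32 → {32}
insert 52 → {52, 32}
insert 55 → {55, 52, 32}
transmit next → 55; now {52, 32}
transmit next → 52; now {32}
insert 30 → {32, 30}
insert 35 → {35, 32, 30}
transmit next → 35; now {32, 30}
insert 53 → {53, 32, 30}
transmit next → 53; now {32, 30}
insert 54 → {54, 32, 30}
insert 40 → {54, 40, 32, 30}
insert 51 → {54, 51, 40, 32, 30}
transmit next → 54; now {51, 40, 32, 30}
transmit next → 51; now {40, 32, 30}
insert 43 → {43, 40, 32, 30}
transmit next → 43; now {40, 32, 30}
insert 25 → {40, 32, 30, 25}
insert 33 → {40, 33, 32, 30, 25}
insert 34 → {40, 34, 33, 32, 30, 25}
transmit next → 40; now {34, 33, 32, 30, 25}
transmit next → 34; now {33, 32, 30, 25}
transmit next → 33; now {32, 30, 25}
insert 57 → {57, 32, 30, 25}
insert 37 → {57, 37, 32, 30, 25}
transmit next → 57; now {37, 32, 30, 25}
transmit next → 37; now {32, 30, 25}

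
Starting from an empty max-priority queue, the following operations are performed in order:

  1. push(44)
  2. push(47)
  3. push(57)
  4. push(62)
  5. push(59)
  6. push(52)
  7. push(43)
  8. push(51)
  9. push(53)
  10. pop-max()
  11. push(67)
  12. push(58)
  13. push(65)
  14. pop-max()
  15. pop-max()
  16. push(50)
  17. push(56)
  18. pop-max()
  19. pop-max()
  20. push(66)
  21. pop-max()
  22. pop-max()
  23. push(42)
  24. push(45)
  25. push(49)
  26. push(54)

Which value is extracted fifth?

58

insert 44 → {44}
insert 47 → {47, 44}
insert 57 → {57, 47, 44}
insert 62 → {62, 57, 47, 44}
insert 59 → {62, 59, 57, 47, 44}
insert 52 → {62, 59, 57, 52, 47, 44}
insert 43 → {62, 59, 57, 52, 47, 44, 43}
insert 51 → {62, 59, 57, 52, 51, 47, 44, 43}
insert 53 → {62, 59, 57, 53, 52, 51, 47, 44, 43}
pop-max → 62; now {59, 57, 53, 52, 51, 47, 44, 43}
insert 67 → {67, 59, 57, 53, 52, 51, 47, 44, 43}
insert 58 → {67, 59, 58, 57, 53, 52, 51, 47, 44, 43}
insert 65 → {67, 65, 59, 58, 57, 53, 52, 51, 47, 44, 43}
pop-max → 67; now {65, 59, 58, 57, 53, 52, 51, 47, 44, 43}
pop-max → 65; now {59, 58, 57, 53, 52, 51, 47, 44, 43}
insert 50 → {59, 58, 57, 53, 52, 51, 50, 47, 44, 43}
insert 56 → {59, 58, 57, 56, 53, 52, 51, 50, 47, 44, 43}
pop-max → 59; now {58, 57, 56, 53, 52, 51, 50, 47, 44, 43}
pop-max → 58; now {57, 56, 53, 52, 51, 50, 47, 44, 43}
insert 66 → {66, 57, 56, 53, 52, 51, 50, 47, 44, 43}
pop-max → 66; now {57, 56, 53, 52, 51, 50, 47, 44, 43}
pop-max → 57; now {56, 53, 52, 51, 50, 47, 44, 43}
insert 42 → {56, 53, 52, 51, 50, 47, 44, 43, 42}
insert 45 → {56, 53, 52, 51, 50, 47, 45, 44, 43, 42}
insert 49 → {56, 53, 52, 51, 50, 49, 47, 45, 44, 43, 42}
insert 54 → {56, 54, 53, 52, 51, 50, 49, 47, 45, 44, 43, 42}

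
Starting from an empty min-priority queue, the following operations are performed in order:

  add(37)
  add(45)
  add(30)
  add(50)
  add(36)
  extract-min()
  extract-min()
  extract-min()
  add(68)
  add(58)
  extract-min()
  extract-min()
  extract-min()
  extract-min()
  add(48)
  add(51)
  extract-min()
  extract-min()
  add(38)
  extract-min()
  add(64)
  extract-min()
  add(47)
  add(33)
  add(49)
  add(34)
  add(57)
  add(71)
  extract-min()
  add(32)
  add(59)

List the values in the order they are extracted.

30, 36, 37, 45, 50, 58, 68, 48, 51, 38, 64, 33

insert 37 → {37}
insert 45 → {37, 45}
insert 30 → {30, 37, 45}
insert 50 → {30, 37, 45, 50}
insert 36 → {30, 36, 37, 45, 50}
extract-min → 30; now {36, 37, 45, 50}
extract-min → 36; now {37, 45, 50}
extract-min → 37; now {45, 50}
insert 68 → {45, 50, 68}
insert 58 → {45, 50, 58, 68}
extract-min → 45; now {50, 58, 68}
extract-min → 50; now {58, 68}
extract-min → 58; now {68}
extract-min → 68; now {}
insert 48 → {48}
insert 51 → {48, 51}
extract-min → 48; now {51}
extract-min → 51; now {}
insert 38 → {38}
extract-min → 38; now {}
insert 64 → {64}
extract-min → 64; now {}
insert 47 → {47}
insert 33 → {33, 47}
insert 49 → {33, 47, 49}
insert 34 → {33, 34, 47, 49}
insert 57 → {33, 34, 47, 49, 57}
insert 71 → {33, 34, 47, 49, 57, 71}
extract-min → 33; now {34, 47, 49, 57, 71}
insert 32 → {32, 34, 47, 49, 57, 71}
insert 59 → {32, 34, 47, 49, 57, 59, 71}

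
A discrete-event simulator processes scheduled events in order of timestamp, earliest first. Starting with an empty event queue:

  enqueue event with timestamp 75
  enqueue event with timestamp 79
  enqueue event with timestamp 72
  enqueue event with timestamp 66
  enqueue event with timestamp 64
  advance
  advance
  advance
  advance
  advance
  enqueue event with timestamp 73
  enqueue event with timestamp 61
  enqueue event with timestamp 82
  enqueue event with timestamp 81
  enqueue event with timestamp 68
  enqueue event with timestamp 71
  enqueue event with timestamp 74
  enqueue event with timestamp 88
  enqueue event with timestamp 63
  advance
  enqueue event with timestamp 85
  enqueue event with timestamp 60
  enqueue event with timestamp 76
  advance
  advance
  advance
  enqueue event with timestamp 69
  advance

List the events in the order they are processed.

[64, 66, 72, 75, 79, 61, 60, 63, 68, 69]

insert 75 → {75}
insert 79 → {75, 79}
insert 72 → {72, 75, 79}
insert 66 → {66, 72, 75, 79}
insert 64 → {64, 66, 72, 75, 79}
advance → 64; now {66, 72, 75, 79}
advance → 66; now {72, 75, 79}
advance → 72; now {75, 79}
advance → 75; now {79}
advance → 79; now {}
insert 73 → {73}
insert 61 → {61, 73}
insert 82 → {61, 73, 82}
insert 81 → {61, 73, 81, 82}
insert 68 → {61, 68, 73, 81, 82}
insert 71 → {61, 68, 71, 73, 81, 82}
insert 74 → {61, 68, 71, 73, 74, 81, 82}
insert 88 → {61, 68, 71, 73, 74, 81, 82, 88}
insert 63 → {61, 63, 68, 71, 73, 74, 81, 82, 88}
advance → 61; now {63, 68, 71, 73, 74, 81, 82, 88}
insert 85 → {63, 68, 71, 73, 74, 81, 82, 85, 88}
insert 60 → {60, 63, 68, 71, 73, 74, 81, 82, 85, 88}
insert 76 → {60, 63, 68, 71, 73, 74, 76, 81, 82, 85, 88}
advance → 60; now {63, 68, 71, 73, 74, 76, 81, 82, 85, 88}
advance → 63; now {68, 71, 73, 74, 76, 81, 82, 85, 88}
advance → 68; now {71, 73, 74, 76, 81, 82, 85, 88}
insert 69 → {69, 71, 73, 74, 76, 81, 82, 85, 88}
advance → 69; now {71, 73, 74, 76, 81, 82, 85, 88}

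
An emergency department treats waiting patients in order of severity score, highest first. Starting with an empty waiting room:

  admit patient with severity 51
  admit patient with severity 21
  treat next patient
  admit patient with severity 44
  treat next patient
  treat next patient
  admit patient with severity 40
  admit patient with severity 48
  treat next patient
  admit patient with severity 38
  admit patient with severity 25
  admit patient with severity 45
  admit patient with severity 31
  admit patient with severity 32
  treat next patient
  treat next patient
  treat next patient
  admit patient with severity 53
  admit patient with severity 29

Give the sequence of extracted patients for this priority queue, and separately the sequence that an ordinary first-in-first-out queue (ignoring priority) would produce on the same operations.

insert 51 → {51}
insert 21 → {51, 21}
treat next patient → 51; now {21}
insert 44 → {44, 21}
treat next patient → 44; now {21}
treat next patient → 21; now {}
insert 40 → {40}
insert 48 → {48, 40}
treat next patient → 48; now {40}
insert 38 → {40, 38}
insert 25 → {40, 38, 25}
insert 45 → {45, 40, 38, 25}
insert 31 → {45, 40, 38, 31, 25}
insert 32 → {45, 40, 38, 32, 31, 25}
treat next patient → 45; now {40, 38, 32, 31, 25}
treat next patient → 40; now {38, 32, 31, 25}
treat next patient → 38; now {32, 31, 25}
insert 53 → {53, 32, 31, 25}
insert 29 → {53, 32, 31, 29, 25}

priority queue: 51, 44, 21, 48, 45, 40, 38; FIFO queue: 51, 21, 44, 40, 48, 38, 25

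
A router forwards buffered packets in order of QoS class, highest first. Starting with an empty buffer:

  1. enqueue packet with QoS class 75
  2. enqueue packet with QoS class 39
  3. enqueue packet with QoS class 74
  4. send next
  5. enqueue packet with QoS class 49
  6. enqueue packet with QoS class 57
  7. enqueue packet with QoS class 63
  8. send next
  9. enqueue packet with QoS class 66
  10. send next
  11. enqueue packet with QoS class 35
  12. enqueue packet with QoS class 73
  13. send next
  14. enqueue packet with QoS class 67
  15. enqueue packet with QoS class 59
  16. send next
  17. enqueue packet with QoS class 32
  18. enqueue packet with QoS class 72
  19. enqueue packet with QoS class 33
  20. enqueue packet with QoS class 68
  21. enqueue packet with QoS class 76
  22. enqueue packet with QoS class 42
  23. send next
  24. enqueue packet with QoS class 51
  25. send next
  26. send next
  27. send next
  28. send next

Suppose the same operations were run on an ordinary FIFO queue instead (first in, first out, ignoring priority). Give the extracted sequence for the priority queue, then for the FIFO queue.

priority queue: 75 → 74 → 66 → 73 → 67 → 76 → 72 → 68 → 63 → 59; FIFO queue: 75, 39, 74, 49, 57, 63, 66, 35, 73, 67

insert 75 → {75}
insert 39 → {75, 39}
insert 74 → {75, 74, 39}
send next → 75; now {74, 39}
insert 49 → {74, 49, 39}
insert 57 → {74, 57, 49, 39}
insert 63 → {74, 63, 57, 49, 39}
send next → 74; now {63, 57, 49, 39}
insert 66 → {66, 63, 57, 49, 39}
send next → 66; now {63, 57, 49, 39}
insert 35 → {63, 57, 49, 39, 35}
insert 73 → {73, 63, 57, 49, 39, 35}
send next → 73; now {63, 57, 49, 39, 35}
insert 67 → {67, 63, 57, 49, 39, 35}
insert 59 → {67, 63, 59, 57, 49, 39, 35}
send next → 67; now {63, 59, 57, 49, 39, 35}
insert 32 → {63, 59, 57, 49, 39, 35, 32}
insert 72 → {72, 63, 59, 57, 49, 39, 35, 32}
insert 33 → {72, 63, 59, 57, 49, 39, 35, 33, 32}
insert 68 → {72, 68, 63, 59, 57, 49, 39, 35, 33, 32}
insert 76 → {76, 72, 68, 63, 59, 57, 49, 39, 35, 33, 32}
insert 42 → {76, 72, 68, 63, 59, 57, 49, 42, 39, 35, 33, 32}
send next → 76; now {72, 68, 63, 59, 57, 49, 42, 39, 35, 33, 32}
insert 51 → {72, 68, 63, 59, 57, 51, 49, 42, 39, 35, 33, 32}
send next → 72; now {68, 63, 59, 57, 51, 49, 42, 39, 35, 33, 32}
send next → 68; now {63, 59, 57, 51, 49, 42, 39, 35, 33, 32}
send next → 63; now {59, 57, 51, 49, 42, 39, 35, 33, 32}
send next → 59; now {57, 51, 49, 42, 39, 35, 33, 32}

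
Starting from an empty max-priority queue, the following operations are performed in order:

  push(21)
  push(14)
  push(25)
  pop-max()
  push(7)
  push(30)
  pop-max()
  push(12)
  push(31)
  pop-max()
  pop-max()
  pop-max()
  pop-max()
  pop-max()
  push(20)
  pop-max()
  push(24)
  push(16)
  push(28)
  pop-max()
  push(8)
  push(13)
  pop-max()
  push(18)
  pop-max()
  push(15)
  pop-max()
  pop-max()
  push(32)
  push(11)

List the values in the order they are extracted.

insert 21 → {21}
insert 14 → {21, 14}
insert 25 → {25, 21, 14}
pop-max → 25; now {21, 14}
insert 7 → {21, 14, 7}
insert 30 → {30, 21, 14, 7}
pop-max → 30; now {21, 14, 7}
insert 12 → {21, 14, 12, 7}
insert 31 → {31, 21, 14, 12, 7}
pop-max → 31; now {21, 14, 12, 7}
pop-max → 21; now {14, 12, 7}
pop-max → 14; now {12, 7}
pop-max → 12; now {7}
pop-max → 7; now {}
insert 20 → {20}
pop-max → 20; now {}
insert 24 → {24}
insert 16 → {24, 16}
insert 28 → {28, 24, 16}
pop-max → 28; now {24, 16}
insert 8 → {24, 16, 8}
insert 13 → {24, 16, 13, 8}
pop-max → 24; now {16, 13, 8}
insert 18 → {18, 16, 13, 8}
pop-max → 18; now {16, 13, 8}
insert 15 → {16, 15, 13, 8}
pop-max → 16; now {15, 13, 8}
pop-max → 15; now {13, 8}
insert 32 → {32, 13, 8}
insert 11 → {32, 13, 11, 8}

25, 30, 31, 21, 14, 12, 7, 20, 28, 24, 18, 16, 15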